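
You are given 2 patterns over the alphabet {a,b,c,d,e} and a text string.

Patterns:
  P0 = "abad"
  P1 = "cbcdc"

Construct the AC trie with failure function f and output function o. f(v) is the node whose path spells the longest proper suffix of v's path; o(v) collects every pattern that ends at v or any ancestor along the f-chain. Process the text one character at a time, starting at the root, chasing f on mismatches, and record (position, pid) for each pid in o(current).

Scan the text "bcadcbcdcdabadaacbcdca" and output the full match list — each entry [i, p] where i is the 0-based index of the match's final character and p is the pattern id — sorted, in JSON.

Build:
Trie (insert patterns):
  n0 'ε': a→1 c→5
  n1 'a': b→2
  n2 'ab': a→3
  n3 'aba': d→4
  n4 'abad': ·  [P0 ends]
  n5 'c': b→6
  n6 'cb': c→7
  n7 'cbc': d→8
  n8 'cbcd': c→9
  n9 'cbcdc': ·  [P1 ends]

Failure links (BFS by depth):
  n1('a'): parent n0 fail=0; on 'a' 0 → fail=0;  out ∅∪∅=∅
  n5('c'): parent n0 fail=0; on 'c' 0 → fail=0;  out ∅∪∅=∅
  n2('ab'): parent n1 fail=0; on 'b' 0 → fail=0;  out ∅∪∅=∅
  n6('cb'): parent n5 fail=0; on 'b' 0 → fail=0;  out ∅∪∅=∅
  n3('aba'): parent n2 fail=0; on 'a' 0 → fail=1;  out ∅∪∅=∅
  n7('cbc'): parent n6 fail=0; on 'c' 0 → fail=5;  out ∅∪∅=∅
  n4('abad'): parent n3 fail=1; on 'd' 1→0 → fail=0;  out {0}∪∅={0}
  n8('cbcd'): parent n7 fail=5; on 'd' 5→0 → fail=0;  out ∅∪∅=∅
  n9('cbcdc'): parent n8 fail=0; on 'c' 0 → fail=5;  out {1}∪∅={1}

Text stream:
[0] read 'b'  n0⇒n0
[1] read 'c'  n0⇒n5
[2] read 'a'  n5⇒n1 (via fail)
[3] read 'd'  n1⇒n0 (via fail)
[4] read 'c'  n0⇒n5
[5] read 'b'  n5⇒n6
[6] read 'c'  n6⇒n7
[7] read 'd'  n7⇒n8
[8] read 'c'  n8⇒n9  ** P1@[4:8]
[9] read 'd'  n9⇒n0 (via fail)
[10] read 'a'  n0⇒n1
[11] read 'b'  n1⇒n2
[12] read 'a'  n2⇒n3
[13] read 'd'  n3⇒n4  ** P0@[10:13]
[14] read 'a'  n4⇒n1 (via fail)
[15] read 'a'  n1⇒n1 (via fail)
[16] read 'c'  n1⇒n5 (via fail)
[17] read 'b'  n5⇒n6
[18] read 'c'  n6⇒n7
[19] read 'd'  n7⇒n8
[20] read 'c'  n8⇒n9  ** P1@[16:20]
[21] read 'a'  n9⇒n1 (via fail)

Result: [[8,1],[13,0],[20,1]]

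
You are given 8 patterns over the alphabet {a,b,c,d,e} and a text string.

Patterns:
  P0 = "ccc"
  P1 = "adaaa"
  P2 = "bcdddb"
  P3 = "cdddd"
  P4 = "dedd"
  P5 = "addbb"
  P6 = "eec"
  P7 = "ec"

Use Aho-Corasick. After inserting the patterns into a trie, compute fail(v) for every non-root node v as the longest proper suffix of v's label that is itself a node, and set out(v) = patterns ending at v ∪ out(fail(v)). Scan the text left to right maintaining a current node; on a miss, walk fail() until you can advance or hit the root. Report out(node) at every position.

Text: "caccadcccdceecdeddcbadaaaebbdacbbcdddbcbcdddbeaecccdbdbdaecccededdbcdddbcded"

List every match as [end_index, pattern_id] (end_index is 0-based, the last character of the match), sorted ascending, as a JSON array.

Construct AC machine:
Trie nodes:
  n0 'ε': a→4 b→9 c→1 d→19 e→26
  n1 'c': c→2 d→15
  n2 'cc': c→3
  n3 'ccc': ·  [P0 ends]
  n4 'a': d→5
  n5 'ad': a→6 d→23
  n6 'ada': a→7
  n7 'adaa': a→8
  n8 'adaaa': ·  [P1 ends]
  n9 'b': c→10
  n10 'bc': d→11
  n11 'bcd': d→12
  n12 'bcdd': d→13
  n13 'bcddd': b→14
  n14 'bcdddb': ·  [P2 ends]
  n15 'cd': d→16
  n16 'cdd': d→17
  n17 'cddd': d→18
  n18 'cdddd': ·  [P3 ends]
  n19 'd': e→20
  n20 'de': d→21
  n21 'ded': d→22
  n22 'dedd': ·  [P4 ends]
  n23 'add': b→24
  n24 'addb': b→25
  n25 'addbb': ·  [P5 ends]
  n26 'e': c→29 e→27
  n27 'ee': c→28
  n28 'eec': ·  [P6 ends]
  n29 'ec': ·  [P7 ends]

Failure links (BFS by depth):
  fail(1) 'c': from fail(0)=0 chase 'c': 0 ⇒ 0;  out=∅∪out(0)=∅
  fail(4) 'a': from fail(0)=0 chase 'a': 0 ⇒ 0;  out=∅∪out(0)=∅
  fail(9) 'b': from fail(0)=0 chase 'b': 0 ⇒ 0;  out=∅∪out(0)=∅
  fail(19) 'd': from fail(0)=0 chase 'd': 0 ⇒ 0;  out=∅∪out(0)=∅
  fail(26) 'e': from fail(0)=0 chase 'e': 0 ⇒ 0;  out=∅∪out(0)=∅
  fail(2) 'cc': from fail(1)=0 chase 'c': 0 ⇒ 1;  out=∅∪out(1)=∅
  fail(5) 'ad': from fail(4)=0 chase 'd': 0 ⇒ 19;  out=∅∪out(19)=∅
  fail(10) 'bc': from fail(9)=0 chase 'c': 0 ⇒ 1;  out=∅∪out(1)=∅
  fail(15) 'cd': from fail(1)=0 chase 'd': 0 ⇒ 19;  out=∅∪out(19)=∅
  fail(20) 'de': from fail(19)=0 chase 'e': 0 ⇒ 26;  out=∅∪out(26)=∅
  fail(27) 'ee': from fail(26)=0 chase 'e': 0 ⇒ 26;  out=∅∪out(26)=∅
  fail(29) 'ec': from fail(26)=0 chase 'c': 0 ⇒ 1;  out={7}∪out(1)={7}
  fail(3) 'ccc': from fail(2)=1 chase 'c': 1 ⇒ 2;  out={0}∪out(2)={0}
  fail(6) 'ada': from fail(5)=19 chase 'a': 19→0 ⇒ 4;  out=∅∪out(4)=∅
  fail(11) 'bcd': from fail(10)=1 chase 'd': 1 ⇒ 15;  out=∅∪out(15)=∅
  fail(16) 'cdd': from fail(15)=19 chase 'd': 19→0 ⇒ 19;  out=∅∪out(19)=∅
  fail(21) 'ded': from fail(20)=26 chase 'd': 26→0 ⇒ 19;  out=∅∪out(19)=∅
  fail(23) 'add': from fail(5)=19 chase 'd': 19→0 ⇒ 19;  out=∅∪out(19)=∅
  fail(28) 'eec': from fail(27)=26 chase 'c': 26 ⇒ 29;  out={6}∪out(29)={6,7}
  fail(7) 'adaa': from fail(6)=4 chase 'a': 4→0 ⇒ 4;  out=∅∪out(4)=∅
  fail(12) 'bcdd': from fail(11)=15 chase 'd': 15 ⇒ 16;  out=∅∪out(16)=∅
  fail(17) 'cddd': from fail(16)=19 chase 'd': 19→0 ⇒ 19;  out=∅∪out(19)=∅
  fail(22) 'dedd': from fail(21)=19 chase 'd': 19→0 ⇒ 19;  out={4}∪out(19)={4}
  fail(24) 'addb': from fail(23)=19 chase 'b': 19→0 ⇒ 9;  out=∅∪out(9)=∅
  fail(8) 'adaaa': from fail(7)=4 chase 'a': 4→0 ⇒ 4;  out={1}∪out(4)={1}
  fail(13) 'bcddd': from fail(12)=16 chase 'd': 16 ⇒ 17;  out=∅∪out(17)=∅
  fail(18) 'cdddd': from fail(17)=19 chase 'd': 19→0 ⇒ 19;  out={3}∪out(19)={3}
  fail(25) 'addbb': from fail(24)=9 chase 'b': 9→0 ⇒ 9;  out={5}∪out(9)={5}
  fail(14) 'bcdddb': from fail(13)=17 chase 'b': 17→19→0 ⇒ 9;  out={2}∪out(9)={2}

Scan:
pos 0 'c': at 1
pos 1 'a': at 4 (via fail)
pos 2 'c': at 1 (via fail)
pos 3 'c': at 2
pos 4 'a': at 4 (via fail)
pos 5 'd': at 5
pos 6 'c': at 1 (via fail)
pos 7 'c': at 2
pos 8 'c': at 3  emit P0@[6:8]
pos 9 'd': at 15 (via fail)
pos 10 'c': at 1 (via fail)
pos 11 'e': at 26 (via fail)
pos 12 'e': at 27
pos 13 'c': at 28  emit P6@[11:13],P7@[12:13]
pos 14 'd': at 15 (via fail)
pos 15 'e': at 20 (via fail)
pos 16 'd': at 21
pos 17 'd': at 22  emit P4@[14:17]
pos 18 'c': at 1 (via fail)
pos 19 'b': at 9 (via fail)
pos 20 'a': at 4 (via fail)
pos 21 'd': at 5
pos 22 'a': at 6
pos 23 'a': at 7
pos 24 'a': at 8  emit P1@[20:24]
pos 25 'e': at 26 (via fail)
pos 26 'b': at 9 (via fail)
pos 27 'b': at 9 (via fail)
pos 28 'd': at 19 (via fail)
pos 29 'a': at 4 (via fail)
pos 30 'c': at 1 (via fail)
pos 31 'b': at 9 (via fail)
pos 32 'b': at 9 (via fail)
pos 33 'c': at 10
pos 34 'd': at 11
pos 35 'd': at 12
pos 36 'd': at 13
pos 37 'b': at 14  emit P2@[32:37]
pos 38 'c': at 10 (via fail)
pos 39 'b': at 9 (via fail)
pos 40 'c': at 10
pos 41 'd': at 11
pos 42 'd': at 12
pos 43 'd': at 13
pos 44 'b': at 14  emit P2@[39:44]
pos 45 'e': at 26 (via fail)
pos 46 'a': at 4 (via fail)
pos 47 'e': at 26 (via fail)
pos 48 'c': at 29  emit P7@[47:48]
pos 49 'c': at 2 (via fail)
pos 50 'c': at 3  emit P0@[48:50]
pos 51 'd': at 15 (via fail)
pos 52 'b': at 9 (via fail)
pos 53 'd': at 19 (via fail)
pos 54 'b': at 9 (via fail)
pos 55 'd': at 19 (via fail)
pos 56 'a': at 4 (via fail)
pos 57 'e': at 26 (via fail)
pos 58 'c': at 29  emit P7@[57:58]
pos 59 'c': at 2 (via fail)
pos 60 'c': at 3  emit P0@[58:60]
pos 61 'e': at 26 (via fail)
pos 62 'd': at 19 (via fail)
pos 63 'e': at 20
pos 64 'd': at 21
pos 65 'd': at 22  emit P4@[62:65]
pos 66 'b': at 9 (via fail)
pos 67 'c': at 10
pos 68 'd': at 11
pos 69 'd': at 12
pos 70 'd': at 13
pos 71 'b': at 14  emit P2@[66:71]
pos 72 'c': at 10 (via fail)
pos 73 'd': at 11
pos 74 'e': at 20 (via fail)
pos 75 'd': at 21

All matches (sorted): [[8,0],[13,6],[13,7],[17,4],[24,1],[37,2],[44,2],[48,7],[50,0],[58,7],[60,0],[65,4],[71,2]]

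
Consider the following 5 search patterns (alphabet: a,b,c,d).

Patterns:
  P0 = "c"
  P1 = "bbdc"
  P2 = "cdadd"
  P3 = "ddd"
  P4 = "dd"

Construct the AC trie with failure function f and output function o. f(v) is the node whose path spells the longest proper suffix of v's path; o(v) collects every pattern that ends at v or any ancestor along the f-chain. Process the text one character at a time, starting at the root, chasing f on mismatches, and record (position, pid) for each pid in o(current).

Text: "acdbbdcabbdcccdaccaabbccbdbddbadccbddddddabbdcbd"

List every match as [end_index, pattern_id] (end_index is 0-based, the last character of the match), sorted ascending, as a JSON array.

Construct AC machine:
Trie nodes:
  0='ε' goto b→2 c→1 d→10
  1='c' goto d→6  [P0 ends]
  2='b' goto b→3
  3='bb' goto d→4
  4='bbd' goto c→5
  5='bbdc' goto ·  [P1 ends]
  6='cd' goto a→7
  7='cda' goto d→8
  8='cdad' goto d→9
  9='cdadd' goto ·  [P2 ends]
  10='d' goto d→11
  11='dd' goto d→12  [P4 ends]
  12='ddd' goto ·  [P3 ends]

Failure links (BFS by depth):
  n1('c'): parent n0 fail=0; on 'c' 0 → fail=0;  out {0}∪∅={0}
  n2('b'): parent n0 fail=0; on 'b' 0 → fail=0;  out ∅∪∅=∅
  n10('d'): parent n0 fail=0; on 'd' 0 → fail=0;  out ∅∪∅=∅
  n3('bb'): parent n2 fail=0; on 'b' 0 → fail=2;  out ∅∪∅=∅
  n6('cd'): parent n1 fail=0; on 'd' 0 → fail=10;  out ∅∪∅=∅
  n11('dd'): parent n10 fail=0; on 'd' 0 → fail=10;  out {4}∪∅={4}
  n4('bbd'): parent n3 fail=2; on 'd' 2→0 → fail=10;  out ∅∪∅=∅
  n7('cda'): parent n6 fail=10; on 'a' 10→0 → fail=0;  out ∅∪∅=∅
  n12('ddd'): parent n11 fail=10; on 'd' 10 → fail=11;  out {3}∪{4}={3,4}
  n5('bbdc'): parent n4 fail=10; on 'c' 10→0 → fail=1;  out {1}∪{0}={0,1}
  n8('cdad'): parent n7 fail=0; on 'd' 0 → fail=10;  out ∅∪∅=∅
  n9('cdadd'): parent n8 fail=10; on 'd' 10 → fail=11;  out {2}∪{4}={2,4}

Run:
[0] read 'a'  n0⇒n0
[1] read 'c'  n0⇒n1  → match P0@[1:1]
[2] read 'd'  n1⇒n6
[3] read 'b'  n6⇒n2 ·f
[4] read 'b'  n2⇒n3
[5] read 'd'  n3⇒n4
[6] read 'c'  n4⇒n5  → match P0@[6:6],P1@[3:6]
[7] read 'a'  n5⇒n0 ·f
[8] read 'b'  n0⇒n2
[9] read 'b'  n2⇒n3
[10] read 'd'  n3⇒n4
[11] read 'c'  n4⇒n5  → match P0@[11:11],P1@[8:11]
[12] read 'c'  n5⇒n1 ·f  → match P0@[12:12]
[13] read 'c'  n1⇒n1 ·f  → match P0@[13:13]
[14] read 'd'  n1⇒n6
[15] read 'a'  n6⇒n7
[16] read 'c'  n7⇒n1 ·f  → match P0@[16:16]
[17] read 'c'  n1⇒n1 ·f  → match P0@[17:17]
[18] read 'a'  n1⇒n0 ·f
[19] read 'a'  n0⇒n0
[20] read 'b'  n0⇒n2
[21] read 'b'  n2⇒n3
[22] read 'c'  n3⇒n1 ·f  → match P0@[22:22]
[23] read 'c'  n1⇒n1 ·f  → match P0@[23:23]
[24] read 'b'  n1⇒n2 ·f
[25] read 'd'  n2⇒n10 ·f
[26] read 'b'  n10⇒n2 ·f
[27] read 'd'  n2⇒n10 ·f
[28] read 'd'  n10⇒n11  → match P4@[27:28]
[29] read 'b'  n11⇒n2 ·f
[30] read 'a'  n2⇒n0 ·f
[31] read 'd'  n0⇒n10
[32] read 'c'  n10⇒n1 ·f  → match P0@[32:32]
[33] read 'c'  n1⇒n1 ·f  → match P0@[33:33]
[34] read 'b'  n1⇒n2 ·f
[35] read 'd'  n2⇒n10 ·f
[36] read 'd'  n10⇒n11  → match P4@[35:36]
[37] read 'd'  n11⇒n12  → match P3@[35:37],P4@[36:37]
[38] read 'd'  n12⇒n12 ·f  → match P3@[36:38],P4@[37:38]
[39] read 'd'  n12⇒n12 ·f  → match P3@[37:39],P4@[38:39]
[40] read 'd'  n12⇒n12 ·f  → match P3@[38:40],P4@[39:40]
[41] read 'a'  n12⇒n0 ·f
[42] read 'b'  n0⇒n2
[43] read 'b'  n2⇒n3
[44] read 'd'  n3⇒n4
[45] read 'c'  n4⇒n5  → match P0@[45:45],P1@[42:45]
[46] read 'b'  n5⇒n2 ·f
[47] read 'd'  n2⇒n10 ·f

All matches (sorted): [[1,0],[6,0],[6,1],[11,0],[11,1],[12,0],[13,0],[16,0],[17,0],[22,0],[23,0],[28,4],[32,0],[33,0],[36,4],[37,3],[37,4],[38,3],[38,4],[39,3],[39,4],[40,3],[40,4],[45,0],[45,1]]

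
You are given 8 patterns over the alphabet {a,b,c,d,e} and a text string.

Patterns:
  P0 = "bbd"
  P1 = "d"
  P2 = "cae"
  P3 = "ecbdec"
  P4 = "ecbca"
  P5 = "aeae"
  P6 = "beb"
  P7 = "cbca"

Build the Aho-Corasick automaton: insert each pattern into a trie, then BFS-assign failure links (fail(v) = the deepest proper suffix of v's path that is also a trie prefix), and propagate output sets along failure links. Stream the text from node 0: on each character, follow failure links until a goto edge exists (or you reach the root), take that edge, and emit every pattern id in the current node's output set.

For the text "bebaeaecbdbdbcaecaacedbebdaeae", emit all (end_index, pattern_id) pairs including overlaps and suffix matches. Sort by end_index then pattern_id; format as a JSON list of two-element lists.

Construct AC machine:
Trie (insert patterns):
  n0 'ε': a→16 b→1 c→5 d→4 e→8
  n1 'b': b→2 e→20
  n2 'bb': d→3
  n3 'bbd': ·  [P0 ends]
  n4 'd': ·  [P1 ends]
  n5 'c': a→6 b→22
  n6 'ca': e→7
  n7 'cae': ·  [P2 ends]
  n8 'e': c→9
  n9 'ec': b→10
  n10 'ecb': c→14 d→11
  n11 'ecbd': e→12
  n12 'ecbde': c→13
  n13 'ecbdec': ·  [P3 ends]
  n14 'ecbc': a→15
  n15 'ecbca': ·  [P4 ends]
  n16 'a': e→17
  n17 'ae': a→18
  n18 'aea': e→19
  n19 'aeae': ·  [P5 ends]
  n20 'be': b→21
  n21 'beb': ·  [P6 ends]
  n22 'cb': c→23
  n23 'cbc': a→24
  n24 'cbca': ·  [P7 ends]

BFS fail/out derivation:
  n1('b'): parent n0 fail=0; on 'b' 0 → fail=0;  out ∅∪∅=∅
  n4('d'): parent n0 fail=0; on 'd' 0 → fail=0;  out {1}∪∅={1}
  n5('c'): parent n0 fail=0; on 'c' 0 → fail=0;  out ∅∪∅=∅
  n8('e'): parent n0 fail=0; on 'e' 0 → fail=0;  out ∅∪∅=∅
  n16('a'): parent n0 fail=0; on 'a' 0 → fail=0;  out ∅∪∅=∅
  n2('bb'): parent n1 fail=0; on 'b' 0 → fail=1;  out ∅∪∅=∅
  n6('ca'): parent n5 fail=0; on 'a' 0 → fail=16;  out ∅∪∅=∅
  n9('ec'): parent n8 fail=0; on 'c' 0 → fail=5;  out ∅∪∅=∅
  n17('ae'): parent n16 fail=0; on 'e' 0 → fail=8;  out ∅∪∅=∅
  n20('be'): parent n1 fail=0; on 'e' 0 → fail=8;  out ∅∪∅=∅
  n22('cb'): parent n5 fail=0; on 'b' 0 → fail=1;  out ∅∪∅=∅
  n3('bbd'): parent n2 fail=1; on 'd' 1→0 → fail=4;  out {0}∪{1}={0,1}
  n7('cae'): parent n6 fail=16; on 'e' 16 → fail=17;  out {2}∪∅={2}
  n10('ecb'): parent n9 fail=5; on 'b' 5 → fail=22;  out ∅∪∅=∅
  n18('aea'): parent n17 fail=8; on 'a' 8→0 → fail=16;  out ∅∪∅=∅
  n21('beb'): parent n20 fail=8; on 'b' 8→0 → fail=1;  out {6}∪∅={6}
  n23('cbc'): parent n22 fail=1; on 'c' 1→0 → fail=5;  out ∅∪∅=∅
  n11('ecbd'): parent n10 fail=22; on 'd' 22→1→0 → fail=4;  out ∅∪{1}={1}
  n14('ecbc'): parent n10 fail=22; on 'c' 22 → fail=23;  out ∅∪∅=∅
  n19('aeae'): parent n18 fail=16; on 'e' 16 → fail=17;  out {5}∪∅={5}
  n24('cbca'): parent n23 fail=5; on 'a' 5 → fail=6;  out {7}∪∅={7}
  n12('ecbde'): parent n11 fail=4; on 'e' 4→0 → fail=8;  out ∅∪∅=∅
  n15('ecbca'): parent n14 fail=23; on 'a' 23 → fail=24;  out {4}∪{7}={4,7}
  n13('ecbdec'): parent n12 fail=8; on 'c' 8 → fail=9;  out {3}∪∅={3}

Run:
pos 0 'b': at 1
pos 1 'e': at 20
pos 2 'b': at 21  ** P6@[0:2]
pos 3 'a': at 16 (via fail)
pos 4 'e': at 17
pos 5 'a': at 18
pos 6 'e': at 19  ** P5@[3:6]
pos 7 'c': at 9 (via fail)
pos 8 'b': at 10
pos 9 'd': at 11  ** P1@[9:9]
pos 10 'b': at 1 (via fail)
pos 11 'd': at 4 (via fail)  ** P1@[11:11]
pos 12 'b': at 1 (via fail)
pos 13 'c': at 5 (via fail)
pos 14 'a': at 6
pos 15 'e': at 7  ** P2@[13:15]
pos 16 'c': at 9 (via fail)
pos 17 'a': at 6 (via fail)
pos 18 'a': at 16 (via fail)
pos 19 'c': at 5 (via fail)
pos 20 'e': at 8 (via fail)
pos 21 'd': at 4 (via fail)  ** P1@[21:21]
pos 22 'b': at 1 (via fail)
pos 23 'e': at 20
pos 24 'b': at 21  ** P6@[22:24]
pos 25 'd': at 4 (via fail)  ** P1@[25:25]
pos 26 'a': at 16 (via fail)
pos 27 'e': at 17
pos 28 'a': at 18
pos 29 'e': at 19  ** P5@[26:29]

All matches (sorted): [[2,6],[6,5],[9,1],[11,1],[15,2],[21,1],[24,6],[25,1],[29,5]]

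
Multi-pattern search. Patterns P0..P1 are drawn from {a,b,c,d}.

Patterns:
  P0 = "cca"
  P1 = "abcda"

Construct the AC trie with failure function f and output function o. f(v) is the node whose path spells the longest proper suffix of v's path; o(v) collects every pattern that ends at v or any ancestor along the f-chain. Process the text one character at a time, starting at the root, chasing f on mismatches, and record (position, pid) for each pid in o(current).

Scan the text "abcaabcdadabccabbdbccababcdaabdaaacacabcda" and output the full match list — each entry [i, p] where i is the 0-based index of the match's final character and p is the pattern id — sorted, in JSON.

Build:
Trie (insert patterns):
  0='ε' goto a→4 c→1
  1='c' goto c→2
  2='cc' goto a→3
  3='cca' goto ·  ←P0
  4='a' goto b→5
  5='ab' goto c→6
  6='abc' goto d→7
  7='abcd' goto a→8
  8='abcda' goto ·  ←P1

BFS fail/out derivation:
  fail(1) 'c': from fail(0)=0 chase 'c': 0 ⇒ 0;  out=∅∪out(0)=∅
  fail(4) 'a': from fail(0)=0 chase 'a': 0 ⇒ 0;  out=∅∪out(0)=∅
  fail(2) 'cc': from fail(1)=0 chase 'c': 0 ⇒ 1;  out=∅∪out(1)=∅
  fail(5) 'ab': from fail(4)=0 chase 'b': 0 ⇒ 0;  out=∅∪out(0)=∅
  fail(3) 'cca': from fail(2)=1 chase 'a': 1→0 ⇒ 4;  out={0}∪out(4)={0}
  fail(6) 'abc': from fail(5)=0 chase 'c': 0 ⇒ 1;  out=∅∪out(1)=∅
  fail(7) 'abcd': from fail(6)=1 chase 'd': 1→0 ⇒ 0;  out=∅∪out(0)=∅
  fail(8) 'abcda': from fail(7)=0 chase 'a': 0 ⇒ 4;  out={1}∪out(4)={1}

Scan:
i=0 'a': node 0→4
i=1 'b': node 4→5
i=2 'c': node 5→6
i=3 'a': node 6→4 ·f
i=4 'a': node 4→4 ·f
i=5 'b': node 4→5
i=6 'c': node 5→6
i=7 'd': node 6→7
i=8 'a': node 7→8  ** P1@[4:8]
i=9 'd': node 8→0 ·f
i=10 'a': node 0→4
i=11 'b': node 4→5
i=12 'c': node 5→6
i=13 'c': node 6→2 ·f
i=14 'a': node 2→3  ** P0@[12:14]
i=15 'b': node 3→5 ·f
i=16 'b': node 5→0 ·f
i=17 'd': node 0→0
i=18 'b': node 0→0
i=19 'c': node 0→1
i=20 'c': node 1→2
i=21 'a': node 2→3  ** P0@[19:21]
i=22 'b': node 3→5 ·f
i=23 'a': node 5→4 ·f
i=24 'b': node 4→5
i=25 'c': node 5→6
i=26 'd': node 6→7
i=27 'a': node 7→8  ** P1@[23:27]
i=28 'a': node 8→4 ·f
i=29 'b': node 4→5
i=30 'd': node 5→0 ·f
i=31 'a': node 0→4
i=32 'a': node 4→4 ·f
i=33 'a': node 4→4 ·f
i=34 'c': node 4→1 ·f
i=35 'a': node 1→4 ·f
i=36 'c': node 4→1 ·f
i=37 'a': node 1→4 ·f
i=38 'b': node 4→5
i=39 'c': node 5→6
i=40 'd': node 6→7
i=41 'a': node 7→8  ** P1@[37:41]

Matches: [[8,1],[14,0],[21,0],[27,1],[41,1]]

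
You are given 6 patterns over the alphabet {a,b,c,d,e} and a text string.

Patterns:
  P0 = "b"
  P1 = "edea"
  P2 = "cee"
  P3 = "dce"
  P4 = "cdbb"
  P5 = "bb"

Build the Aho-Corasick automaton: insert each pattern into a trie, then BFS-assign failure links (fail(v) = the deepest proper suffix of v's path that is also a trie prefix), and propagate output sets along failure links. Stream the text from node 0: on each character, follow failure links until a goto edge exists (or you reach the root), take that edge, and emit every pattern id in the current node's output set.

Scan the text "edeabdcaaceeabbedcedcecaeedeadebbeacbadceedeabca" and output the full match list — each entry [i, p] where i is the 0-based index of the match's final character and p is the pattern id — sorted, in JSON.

Construct AC machine:
Trie (insert patterns):
  0='ε' goto b→1 c→6 d→9 e→2
  1='b' goto b→15  [P0 ends]
  2='e' goto d→3
  3='ed' goto e→4
  4='ede' goto a→5
  5='edea' goto ·  [P1 ends]
  6='c' goto d→12 e→7
  7='ce' goto e→8
  8='cee' goto ·  [P2 ends]
  9='d' goto c→10
  10='dc' goto e→11
  11='dce' goto ·  [P3 ends]
  12='cd' goto b→13
  13='cdb' goto b→14
  14='cdbb' goto ·  [P4 ends]
  15='bb' goto ·  [P5 ends]

BFS fail/out derivation:
  fail(1) 'b': from fail(0)=0 chase 'b': 0 ⇒ 0;  out={0}∪out(0)={0}
  fail(2) 'e': from fail(0)=0 chase 'e': 0 ⇒ 0;  out=∅∪out(0)=∅
  fail(6) 'c': from fail(0)=0 chase 'c': 0 ⇒ 0;  out=∅∪out(0)=∅
  fail(9) 'd': from fail(0)=0 chase 'd': 0 ⇒ 0;  out=∅∪out(0)=∅
  fail(3) 'ed': from fail(2)=0 chase 'd': 0 ⇒ 9;  out=∅∪out(9)=∅
  fail(7) 'ce': from fail(6)=0 chase 'e': 0 ⇒ 2;  out=∅∪out(2)=∅
  fail(10) 'dc': from fail(9)=0 chase 'c': 0 ⇒ 6;  out=∅∪out(6)=∅
  fail(12) 'cd': from fail(6)=0 chase 'd': 0 ⇒ 9;  out=∅∪out(9)=∅
  fail(15) 'bb': from fail(1)=0 chase 'b': 0 ⇒ 1;  out={5}∪out(1)={0,5}
  fail(4) 'ede': from fail(3)=9 chase 'e': 9→0 ⇒ 2;  out=∅∪out(2)=∅
  fail(8) 'cee': from fail(7)=2 chase 'e': 2→0 ⇒ 2;  out={2}∪out(2)={2}
  fail(11) 'dce': from fail(10)=6 chase 'e': 6 ⇒ 7;  out={3}∪out(7)={3}
  fail(13) 'cdb': from fail(12)=9 chase 'b': 9→0 ⇒ 1;  out=∅∪out(1)={0}
  fail(5) 'edea': from fail(4)=2 chase 'a': 2→0 ⇒ 0;  out={1}∪out(0)={1}
  fail(14) 'cdbb': from fail(13)=1 chase 'b': 1 ⇒ 15;  out={4}∪out(15)={0,4,5}

Text stream:
[0] read 'e'  n0⇒n2
[1] read 'd'  n2⇒n3
[2] read 'e'  n3⇒n4
[3] read 'a'  n4⇒n5  → match P1@[0:3]
[4] read 'b'  n5⇒n1 (fail-walked)  → match P0@[4:4]
[5] read 'd'  n1⇒n9 (fail-walked)
[6] read 'c'  n9⇒n10
[7] read 'a'  n10⇒n0 (fail-walked)
[8] read 'a'  n0⇒n0
[9] read 'c'  n0⇒n6
[10] read 'e'  n6⇒n7
[11] read 'e'  n7⇒n8  → match P2@[9:11]
[12] read 'a'  n8⇒n0 (fail-walked)
[13] read 'b'  n0⇒n1  → match P0@[13:13]
[14] read 'b'  n1⇒n15  → match P0@[14:14],P5@[13:14]
[15] read 'e'  n15⇒n2 (fail-walked)
[16] read 'd'  n2⇒n3
[17] read 'c'  n3⇒n10 (fail-walked)
[18] read 'e'  n10⇒n11  → match P3@[16:18]
[19] read 'd'  n11⇒n3 (fail-walked)
[20] read 'c'  n3⇒n10 (fail-walked)
[21] read 'e'  n10⇒n11  → match P3@[19:21]
[22] read 'c'  n11⇒n6 (fail-walked)
[23] read 'a'  n6⇒n0 (fail-walked)
[24] read 'e'  n0⇒n2
[25] read 'e'  n2⇒n2 (fail-walked)
[26] read 'd'  n2⇒n3
[27] read 'e'  n3⇒n4
[28] read 'a'  n4⇒n5  → match P1@[25:28]
[29] read 'd'  n5⇒n9 (fail-walked)
[30] read 'e'  n9⇒n2 (fail-walked)
[31] read 'b'  n2⇒n1 (fail-walked)  → match P0@[31:31]
[32] read 'b'  n1⇒n15  → match P0@[32:32],P5@[31:32]
[33] read 'e'  n15⇒n2 (fail-walked)
[34] read 'a'  n2⇒n0 (fail-walked)
[35] read 'c'  n0⇒n6
[36] read 'b'  n6⇒n1 (fail-walked)  → match P0@[36:36]
[37] read 'a'  n1⇒n0 (fail-walked)
[38] read 'd'  n0⇒n9
[39] read 'c'  n9⇒n10
[40] read 'e'  n10⇒n11  → match P3@[38:40]
[41] read 'e'  n11⇒n8 (fail-walked)  → match P2@[39:41]
[42] read 'd'  n8⇒n3 (fail-walked)
[43] read 'e'  n3⇒n4
[44] read 'a'  n4⇒n5  → match P1@[41:44]
[45] read 'b'  n5⇒n1 (fail-walked)  → match P0@[45:45]
[46] read 'c'  n1⇒n6 (fail-walked)
[47] read 'a'  n6⇒n0 (fail-walked)

All matches (sorted): [[3,1],[4,0],[11,2],[13,0],[14,0],[14,5],[18,3],[21,3],[28,1],[31,0],[32,0],[32,5],[36,0],[40,3],[41,2],[44,1],[45,0]]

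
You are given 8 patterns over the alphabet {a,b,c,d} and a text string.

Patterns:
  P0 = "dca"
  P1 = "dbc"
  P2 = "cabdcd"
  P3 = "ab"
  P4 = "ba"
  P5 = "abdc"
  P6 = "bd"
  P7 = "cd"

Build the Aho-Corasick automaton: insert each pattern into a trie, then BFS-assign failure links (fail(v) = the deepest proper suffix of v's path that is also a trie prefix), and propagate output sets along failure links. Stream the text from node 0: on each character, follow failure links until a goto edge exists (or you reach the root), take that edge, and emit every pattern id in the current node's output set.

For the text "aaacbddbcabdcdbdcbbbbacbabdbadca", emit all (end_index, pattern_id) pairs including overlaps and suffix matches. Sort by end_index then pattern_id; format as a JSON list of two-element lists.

Build automaton:
Trie (insert patterns):
  0='ε' goto a→12 b→14 c→6 d→1
  1='d' goto b→4 c→2
  2='dc' goto a→3
  3='dca' goto ·  ←P0
  4='db' goto c→5
  5='dbc' goto ·  ←P1
  6='c' goto a→7 d→19
  7='ca' goto b→8
  8='cab' goto d→9
  9='cabd' goto c→10
  10='cabdc' goto d→11
  11='cabdcd' goto ·  ←P2
  12='a' goto b→13
  13='ab' goto d→16  ←P3
  14='b' goto a→15 d→18
  15='ba' goto ·  ←P4
  16='abd' goto c→17
  17='abdc' goto ·  ←P5
  18='bd' goto ·  ←P6
  19='cd' goto ·  ←P7

BFS fail/out derivation:
  n1('d'): parent n0 fail=0; on 'd' 0 → fail=0;  out ∅∪∅=∅
  n6('c'): parent n0 fail=0; on 'c' 0 → fail=0;  out ∅∪∅=∅
  n12('a'): parent n0 fail=0; on 'a' 0 → fail=0;  out ∅∪∅=∅
  n14('b'): parent n0 fail=0; on 'b' 0 → fail=0;  out ∅∪∅=∅
  n2('dc'): parent n1 fail=0; on 'c' 0 → fail=6;  out ∅∪∅=∅
  n4('db'): parent n1 fail=0; on 'b' 0 → fail=14;  out ∅∪∅=∅
  n7('ca'): parent n6 fail=0; on 'a' 0 → fail=12;  out ∅∪∅=∅
  n13('ab'): parent n12 fail=0; on 'b' 0 → fail=14;  out {3}∪∅={3}
  n15('ba'): parent n14 fail=0; on 'a' 0 → fail=12;  out {4}∪∅={4}
  n18('bd'): parent n14 fail=0; on 'd' 0 → fail=1;  out {6}∪∅={6}
  n19('cd'): parent n6 fail=0; on 'd' 0 → fail=1;  out {7}∪∅={7}
  n3('dca'): parent n2 fail=6; on 'a' 6 → fail=7;  out {0}∪∅={0}
  n5('dbc'): parent n4 fail=14; on 'c' 14→0 → fail=6;  out {1}∪∅={1}
  n8('cab'): parent n7 fail=12; on 'b' 12 → fail=13;  out ∅∪{3}={3}
  n16('abd'): parent n13 fail=14; on 'd' 14 → fail=18;  out ∅∪{6}={6}
  n9('cabd'): parent n8 fail=13; on 'd' 13 → fail=16;  out ∅∪{6}={6}
  n17('abdc'): parent n16 fail=18; on 'c' 18→1 → fail=2;  out {5}∪∅={5}
  n10('cabdc'): parent n9 fail=16; on 'c' 16 → fail=17;  out ∅∪{5}={5}
  n11('cabdcd'): parent n10 fail=17; on 'd' 17→2→6 → fail=19;  out {2}∪{7}={2,7}

Text stream:
[0] read 'a'  n0⇒n12
[1] read 'a'  n12⇒n12 (via fail)
[2] read 'a'  n12⇒n12 (via fail)
[3] read 'c'  n12⇒n6 (via fail)
[4] read 'b'  n6⇒n14 (via fail)
[5] read 'd'  n14⇒n18  ** P6@[4:5]
[6] read 'd'  n18⇒n1 (via fail)
[7] read 'b'  n1⇒n4
[8] read 'c'  n4⇒n5  ** P1@[6:8]
[9] read 'a'  n5⇒n7 (via fail)
[10] read 'b'  n7⇒n8  ** P3@[9:10]
[11] read 'd'  n8⇒n9  ** P6@[10:11]
[12] read 'c'  n9⇒n10  ** P5@[9:12]
[13] read 'd'  n10⇒n11  ** P2@[8:13],P7@[12:13]
[14] read 'b'  n11⇒n4 (via fail)
[15] read 'd'  n4⇒n18 (via fail)  ** P6@[14:15]
[16] read 'c'  n18⇒n2 (via fail)
[17] read 'b'  n2⇒n14 (via fail)
[18] read 'b'  n14⇒n14 (via fail)
[19] read 'b'  n14⇒n14 (via fail)
[20] read 'b'  n14⇒n14 (via fail)
[21] read 'a'  n14⇒n15  ** P4@[20:21]
[22] read 'c'  n15⇒n6 (via fail)
[23] read 'b'  n6⇒n14 (via fail)
[24] read 'a'  n14⇒n15  ** P4@[23:24]
[25] read 'b'  n15⇒n13 (via fail)  ** P3@[24:25]
[26] read 'd'  n13⇒n16  ** P6@[25:26]
[27] read 'b'  n16⇒n4 (via fail)
[28] read 'a'  n4⇒n15 (via fail)  ** P4@[27:28]
[29] read 'd'  n15⇒n1 (via fail)
[30] read 'c'  n1⇒n2
[31] read 'a'  n2⇒n3  ** P0@[29:31]

All matches (sorted): [[5,6],[8,1],[10,3],[11,6],[12,5],[13,2],[13,7],[15,6],[21,4],[24,4],[25,3],[26,6],[28,4],[31,0]]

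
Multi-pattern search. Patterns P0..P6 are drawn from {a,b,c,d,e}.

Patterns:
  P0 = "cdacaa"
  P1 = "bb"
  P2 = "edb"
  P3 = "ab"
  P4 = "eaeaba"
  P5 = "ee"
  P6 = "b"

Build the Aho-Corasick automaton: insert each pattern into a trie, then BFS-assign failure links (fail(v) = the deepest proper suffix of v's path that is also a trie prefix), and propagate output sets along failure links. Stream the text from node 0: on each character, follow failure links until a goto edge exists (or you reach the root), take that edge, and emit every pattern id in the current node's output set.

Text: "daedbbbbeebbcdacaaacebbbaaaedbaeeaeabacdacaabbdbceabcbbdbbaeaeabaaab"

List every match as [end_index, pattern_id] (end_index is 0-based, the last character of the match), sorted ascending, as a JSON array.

Build automaton:
Trie nodes:
  0='ε' goto a→12 b→7 c→1 e→9
  1='c' goto d→2
  2='cd' goto a→3
  3='cda' goto c→4
  4='cdac' goto a→5
  5='cdaca' goto a→6
  6='cdacaa' goto ·  ←P0
  7='b' goto b→8  ←P6
  8='bb' goto ·  ←P1
  9='e' goto a→14 d→10 e→19
  10='ed' goto b→11
  11='edb' goto ·  ←P2
  12='a' goto b→13
  13='ab' goto ·  ←P3
  14='ea' goto e→15
  15='eae' goto a→16
  16='eaea' goto b→17
  17='eaeab' goto a→18
  18='eaeaba' goto ·  ←P4
  19='ee' goto ·  ←P5

Failure links (BFS by depth):
  n1('c'): parent n0 fail=0; on 'c' 0 → fail=0;  out ∅∪∅=∅
  n7('b'): parent n0 fail=0; on 'b' 0 → fail=0;  out {6}∪∅={6}
  n9('e'): parent n0 fail=0; on 'e' 0 → fail=0;  out ∅∪∅=∅
  n12('a'): parent n0 fail=0; on 'a' 0 → fail=0;  out ∅∪∅=∅
  n2('cd'): parent n1 fail=0; on 'd' 0 → fail=0;  out ∅∪∅=∅
  n8('bb'): parent n7 fail=0; on 'b' 0 → fail=7;  out {1}∪{6}={1,6}
  n10('ed'): parent n9 fail=0; on 'd' 0 → fail=0;  out ∅∪∅=∅
  n13('ab'): parent n12 fail=0; on 'b' 0 → fail=7;  out {3}∪{6}={3,6}
  n14('ea'): parent n9 fail=0; on 'a' 0 → fail=12;  out ∅∪∅=∅
  n19('ee'): parent n9 fail=0; on 'e' 0 → fail=9;  out {5}∪∅={5}
  n3('cda'): parent n2 fail=0; on 'a' 0 → fail=12;  out ∅∪∅=∅
  n11('edb'): parent n10 fail=0; on 'b' 0 → fail=7;  out {2}∪{6}={2,6}
  n15('eae'): parent n14 fail=12; on 'e' 12→0 → fail=9;  out ∅∪∅=∅
  n4('cdac'): parent n3 fail=12; on 'c' 12→0 → fail=1;  out ∅∪∅=∅
  n16('eaea'): parent n15 fail=9; on 'a' 9 → fail=14;  out ∅∪∅=∅
  n5('cdaca'): parent n4 fail=1; on 'a' 1→0 → fail=12;  out ∅∪∅=∅
  n17('eaeab'): parent n16 fail=14; on 'b' 14→12 → fail=13;  out ∅∪{3,6}={3,6}
  n6('cdacaa'): parent n5 fail=12; on 'a' 12→0 → fail=12;  out {0}∪∅={0}
  n18('eaeaba'): parent n17 fail=13; on 'a' 13→7→0 → fail=12;  out {4}∪∅={4}

Run:
[0] read 'd'  n0⇒n0
[1] read 'a'  n0⇒n12
[2] read 'e'  n12⇒n9 (fail-walked)
[3] read 'd'  n9⇒n10
[4] read 'b'  n10⇒n11  ** P2@[2:4],P6@[4:4]
[5] read 'b'  n11⇒n8 (fail-walked)  ** P1@[4:5],P6@[5:5]
[6] read 'b'  n8⇒n8 (fail-walked)  ** P1@[5:6],P6@[6:6]
[7] read 'b'  n8⇒n8 (fail-walked)  ** P1@[6:7],P6@[7:7]
[8] read 'e'  n8⇒n9 (fail-walked)
[9] read 'e'  n9⇒n19  ** P5@[8:9]
[10] read 'b'  n19⇒n7 (fail-walked)  ** P6@[10:10]
[11] read 'b'  n7⇒n8  ** P1@[10:11],P6@[11:11]
[12] read 'c'  n8⇒n1 (fail-walked)
[13] read 'd'  n1⇒n2
[14] read 'a'  n2⇒n3
[15] read 'c'  n3⇒n4
[16] read 'a'  n4⇒n5
[17] read 'a'  n5⇒n6  ** P0@[12:17]
[18] read 'a'  n6⇒n12 (fail-walked)
[19] read 'c'  n12⇒n1 (fail-walked)
[20] read 'e'  n1⇒n9 (fail-walked)
[21] read 'b'  n9⇒n7 (fail-walked)  ** P6@[21:21]
[22] read 'b'  n7⇒n8  ** P1@[21:22],P6@[22:22]
[23] read 'b'  n8⇒n8 (fail-walked)  ** P1@[22:23],P6@[23:23]
[24] read 'a'  n8⇒n12 (fail-walked)
[25] read 'a'  n12⇒n12 (fail-walked)
[26] read 'a'  n12⇒n12 (fail-walked)
[27] read 'e'  n12⇒n9 (fail-walked)
[28] read 'd'  n9⇒n10
[29] read 'b'  n10⇒n11  ** P2@[27:29],P6@[29:29]
[30] read 'a'  n11⇒n12 (fail-walked)
[31] read 'e'  n12⇒n9 (fail-walked)
[32] read 'e'  n9⇒n19  ** P5@[31:32]
[33] read 'a'  n19⇒n14 (fail-walked)
[34] read 'e'  n14⇒n15
[35] read 'a'  n15⇒n16
[36] read 'b'  n16⇒n17  ** P3@[35:36],P6@[36:36]
[37] read 'a'  n17⇒n18  ** P4@[32:37]
[38] read 'c'  n18⇒n1 (fail-walked)
[39] read 'd'  n1⇒n2
[40] read 'a'  n2⇒n3
[41] read 'c'  n3⇒n4
[42] read 'a'  n4⇒n5
[43] read 'a'  n5⇒n6  ** P0@[38:43]
[44] read 'b'  n6⇒n13 (fail-walked)  ** P3@[43:44],P6@[44:44]
[45] read 'b'  n13⇒n8 (fail-walked)  ** P1@[44:45],P6@[45:45]
[46] read 'd'  n8⇒n0 (fail-walked)
[47] read 'b'  n0⇒n7  ** P6@[47:47]
[48] read 'c'  n7⇒n1 (fail-walked)
[49] read 'e'  n1⇒n9 (fail-walked)
[50] read 'a'  n9⇒n14
[51] read 'b'  n14⇒n13 (fail-walked)  ** P3@[50:51],P6@[51:51]
[52] read 'c'  n13⇒n1 (fail-walked)
[53] read 'b'  n1⇒n7 (fail-walked)  ** P6@[53:53]
[54] read 'b'  n7⇒n8  ** P1@[53:54],P6@[54:54]
[55] read 'd'  n8⇒n0 (fail-walked)
[56] read 'b'  n0⇒n7  ** P6@[56:56]
[57] read 'b'  n7⇒n8  ** P1@[56:57],P6@[57:57]
[58] read 'a'  n8⇒n12 (fail-walked)
[59] read 'e'  n12⇒n9 (fail-walked)
[60] read 'a'  n9⇒n14
[61] read 'e'  n14⇒n15
[62] read 'a'  n15⇒n16
[63] read 'b'  n16⇒n17  ** P3@[62:63],P6@[63:63]
[64] read 'a'  n17⇒n18  ** P4@[59:64]
[65] read 'a'  n18⇒n12 (fail-walked)
[66] read 'a'  n12⇒n12 (fail-walked)
[67] read 'b'  n12⇒n13  ** P3@[66:67],P6@[67:67]

Result: [[4,2],[4,6],[5,1],[5,6],[6,1],[6,6],[7,1],[7,6],[9,5],[10,6],[11,1],[11,6],[17,0],[21,6],[22,1],[22,6],[23,1],[23,6],[29,2],[29,6],[32,5],[36,3],[36,6],[37,4],[43,0],[44,3],[44,6],[45,1],[45,6],[47,6],[51,3],[51,6],[53,6],[54,1],[54,6],[56,6],[57,1],[57,6],[63,3],[63,6],[64,4],[67,3],[67,6]]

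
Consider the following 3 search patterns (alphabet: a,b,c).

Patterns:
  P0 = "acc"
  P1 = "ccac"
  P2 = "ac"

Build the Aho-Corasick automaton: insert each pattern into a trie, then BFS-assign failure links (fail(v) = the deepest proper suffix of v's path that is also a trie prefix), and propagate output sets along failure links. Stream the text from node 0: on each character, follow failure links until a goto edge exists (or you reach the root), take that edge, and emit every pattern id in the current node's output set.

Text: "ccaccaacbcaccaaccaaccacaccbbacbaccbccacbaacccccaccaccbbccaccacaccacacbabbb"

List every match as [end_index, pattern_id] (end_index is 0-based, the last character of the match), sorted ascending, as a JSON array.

Build:
Trie nodes:
  0='ε' goto a→1 c→4
  1='a' goto c→2
  2='ac' goto c→3  ←P2
  3='acc' goto ·  ←P0
  4='c' goto c→5
  5='cc' goto a→6
  6='cca' goto c→7
  7='ccac' goto ·  ←P1

Failure links (BFS by depth):
  fail(1) 'a': from fail(0)=0 chase 'a': 0 ⇒ 0;  out=∅∪out(0)=∅
  fail(4) 'c': from fail(0)=0 chase 'c': 0 ⇒ 0;  out=∅∪out(0)=∅
  fail(2) 'ac': from fail(1)=0 chase 'c': 0 ⇒ 4;  out={2}∪out(4)={2}
  fail(5) 'cc': from fail(4)=0 chase 'c': 0 ⇒ 4;  out=∅∪out(4)=∅
  fail(3) 'acc': from fail(2)=4 chase 'c': 4 ⇒ 5;  out={0}∪out(5)={0}
  fail(6) 'cca': from fail(5)=4 chase 'a': 4→0 ⇒ 1;  out=∅∪out(1)=∅
  fail(7) 'ccac': from fail(6)=1 chase 'c': 1 ⇒ 2;  out={1}∪out(2)={1,2}

Run:
i=0 'c': node 0→4
i=1 'c': node 4→5
i=2 'a': node 5→6
i=3 'c': node 6→7  emit P1@[0:3],P2@[2:3]
i=4 'c': node 7→3 (fail-walked)  emit P0@[2:4]
i=5 'a': node 3→6 (fail-walked)
i=6 'a': node 6→1 (fail-walked)
i=7 'c': node 1→2  emit P2@[6:7]
i=8 'b': node 2→0 (fail-walked)
i=9 'c': node 0→4
i=10 'a': node 4→1 (fail-walked)
i=11 'c': node 1→2  emit P2@[10:11]
i=12 'c': node 2→3  emit P0@[10:12]
i=13 'a': node 3→6 (fail-walked)
i=14 'a': node 6→1 (fail-walked)
i=15 'c': node 1→2  emit P2@[14:15]
i=16 'c': node 2→3  emit P0@[14:16]
i=17 'a': node 3→6 (fail-walked)
i=18 'a': node 6→1 (fail-walked)
i=19 'c': node 1→2  emit P2@[18:19]
i=20 'c': node 2→3  emit P0@[18:20]
i=21 'a': node 3→6 (fail-walked)
i=22 'c': node 6→7  emit P1@[19:22],P2@[21:22]
i=23 'a': node 7→1 (fail-walked)
i=24 'c': node 1→2  emit P2@[23:24]
i=25 'c': node 2→3  emit P0@[23:25]
i=26 'b': node 3→0 (fail-walked)
i=27 'b': node 0→0
i=28 'a': node 0→1
i=29 'c': node 1→2  emit P2@[28:29]
i=30 'b': node 2→0 (fail-walked)
i=31 'a': node 0→1
i=32 'c': node 1→2  emit P2@[31:32]
i=33 'c': node 2→3  emit P0@[31:33]
i=34 'b': node 3→0 (fail-walked)
i=35 'c': node 0→4
i=36 'c': node 4→5
i=37 'a': node 5→6
i=38 'c': node 6→7  emit P1@[35:38],P2@[37:38]
i=39 'b': node 7→0 (fail-walked)
i=40 'a': node 0→1
i=41 'a': node 1→1 (fail-walked)
i=42 'c': node 1→2  emit P2@[41:42]
i=43 'c': node 2→3  emit P0@[41:43]
i=44 'c': node 3→5 (fail-walked)
i=45 'c': node 5→5 (fail-walked)
i=46 'c': node 5→5 (fail-walked)
i=47 'a': node 5→6
i=48 'c': node 6→7  emit P1@[45:48],P2@[47:48]
i=49 'c': node 7→3 (fail-walked)  emit P0@[47:49]
i=50 'a': node 3→6 (fail-walked)
i=51 'c': node 6→7  emit P1@[48:51],P2@[50:51]
i=52 'c': node 7→3 (fail-walked)  emit P0@[50:52]
i=53 'b': node 3→0 (fail-walked)
i=54 'b': node 0→0
i=55 'c': node 0→4
i=56 'c': node 4→5
i=57 'a': node 5→6
i=58 'c': node 6→7  emit P1@[55:58],P2@[57:58]
i=59 'c': node 7→3 (fail-walked)  emit P0@[57:59]
i=60 'a': node 3→6 (fail-walked)
i=61 'c': node 6→7  emit P1@[58:61],P2@[60:61]
i=62 'a': node 7→1 (fail-walked)
i=63 'c': node 1→2  emit P2@[62:63]
i=64 'c': node 2→3  emit P0@[62:64]
i=65 'a': node 3→6 (fail-walked)
i=66 'c': node 6→7  emit P1@[63:66],P2@[65:66]
i=67 'a': node 7→1 (fail-walked)
i=68 'c': node 1→2  emit P2@[67:68]
i=69 'b': node 2→0 (fail-walked)
i=70 'a': node 0→1
i=71 'b': node 1→0 (fail-walked)
i=72 'b': node 0→0
i=73 'b': node 0→0

All matches (sorted): [[3,1],[3,2],[4,0],[7,2],[11,2],[12,0],[15,2],[16,0],[19,2],[20,0],[22,1],[22,2],[24,2],[25,0],[29,2],[32,2],[33,0],[38,1],[38,2],[42,2],[43,0],[48,1],[48,2],[49,0],[51,1],[51,2],[52,0],[58,1],[58,2],[59,0],[61,1],[61,2],[63,2],[64,0],[66,1],[66,2],[68,2]]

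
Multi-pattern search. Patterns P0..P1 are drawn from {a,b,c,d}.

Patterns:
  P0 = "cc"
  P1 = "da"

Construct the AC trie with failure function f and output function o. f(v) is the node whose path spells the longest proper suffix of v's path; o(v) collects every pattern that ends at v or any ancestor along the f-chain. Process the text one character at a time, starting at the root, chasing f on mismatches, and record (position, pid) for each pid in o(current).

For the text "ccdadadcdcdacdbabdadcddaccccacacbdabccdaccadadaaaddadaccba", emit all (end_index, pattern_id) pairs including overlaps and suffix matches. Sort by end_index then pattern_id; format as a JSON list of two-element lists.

Construct AC machine:
Trie (insert patterns):
  n0 'ε': c→1 d→3
  n1 'c': c→2
  n2 'cc': ·  ←P0
  n3 'd': a→4
  n4 'da': ·  ←P1

Failure links (BFS by depth):
  n1('c'): parent n0 fail=0; on 'c' 0 → fail=0;  out ∅∪∅=∅
  n3('d'): parent n0 fail=0; on 'd' 0 → fail=0;  out ∅∪∅=∅
  n2('cc'): parent n1 fail=0; on 'c' 0 → fail=1;  out {0}∪∅={0}
  n4('da'): parent n3 fail=0; on 'a' 0 → fail=0;  out {1}∪∅={1}

Text stream:
i=0 'c': node 0→1
i=1 'c': node 1→2  → match P0@[0:1]
i=2 'd': node 2→3 ·f
i=3 'a': node 3→4  → match P1@[2:3]
i=4 'd': node 4→3 ·f
i=5 'a': node 3→4  → match P1@[4:5]
i=6 'd': node 4→3 ·f
i=7 'c': node 3→1 ·f
i=8 'd': node 1→3 ·f
i=9 'c': node 3→1 ·f
i=10 'd': node 1→3 ·f
i=11 'a': node 3→4  → match P1@[10:11]
i=12 'c': node 4→1 ·f
i=13 'd': node 1→3 ·f
i=14 'b': node 3→0 ·f
i=15 'a': node 0→0
i=16 'b': node 0→0
i=17 'd': node 0→3
i=18 'a': node 3→4  → match P1@[17:18]
i=19 'd': node 4→3 ·f
i=20 'c': node 3→1 ·f
i=21 'd': node 1→3 ·f
i=22 'd': node 3→3 ·f
i=23 'a': node 3→4  → match P1@[22:23]
i=24 'c': node 4→1 ·f
i=25 'c': node 1→2  → match P0@[24:25]
i=26 'c': node 2→2 ·f  → match P0@[25:26]
i=27 'c': node 2→2 ·f  → match P0@[26:27]
i=28 'a': node 2→0 ·f
i=29 'c': node 0→1
i=30 'a': node 1→0 ·f
i=31 'c': node 0→1
i=32 'b': node 1→0 ·f
i=33 'd': node 0→3
i=34 'a': node 3→4  → match P1@[33:34]
i=35 'b': node 4→0 ·f
i=36 'c': node 0→1
i=37 'c': node 1→2  → match P0@[36:37]
i=38 'd': node 2→3 ·f
i=39 'a': node 3→4  → match P1@[38:39]
i=40 'c': node 4→1 ·f
i=41 'c': node 1→2  → match P0@[40:41]
i=42 'a': node 2→0 ·f
i=43 'd': node 0→3
i=44 'a': node 3→4  → match P1@[43:44]
i=45 'd': node 4→3 ·f
i=46 'a': node 3→4  → match P1@[45:46]
i=47 'a': node 4→0 ·f
i=48 'a': node 0→0
i=49 'd': node 0→3
i=50 'd': node 3→3 ·f
i=51 'a': node 3→4  → match P1@[50:51]
i=52 'd': node 4→3 ·f
i=53 'a': node 3→4  → match P1@[52:53]
i=54 'c': node 4→1 ·f
i=55 'c': node 1→2  → match P0@[54:55]
i=56 'b': node 2→0 ·f
i=57 'a': node 0→0

All matches (sorted): [[1,0],[3,1],[5,1],[11,1],[18,1],[23,1],[25,0],[26,0],[27,0],[34,1],[37,0],[39,1],[41,0],[44,1],[46,1],[51,1],[53,1],[55,0]]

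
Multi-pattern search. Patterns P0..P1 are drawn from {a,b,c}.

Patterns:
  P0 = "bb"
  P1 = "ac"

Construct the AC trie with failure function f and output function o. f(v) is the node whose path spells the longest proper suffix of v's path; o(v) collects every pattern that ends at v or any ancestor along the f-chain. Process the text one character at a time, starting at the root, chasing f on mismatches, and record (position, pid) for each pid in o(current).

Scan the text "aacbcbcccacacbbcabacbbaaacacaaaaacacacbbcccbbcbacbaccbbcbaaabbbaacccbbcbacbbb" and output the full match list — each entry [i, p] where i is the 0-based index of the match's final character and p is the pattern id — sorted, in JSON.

Construct AC machine:
Trie (insert patterns):
  n0 'ε': a→3 b→1
  n1 'b': b→2
  n2 'bb': ·  [P0 ends]
  n3 'a': c→4
  n4 'ac': ·  [P1 ends]

BFS fail/out derivation:
  n1('b'): parent n0 fail=0; on 'b' 0 → fail=0;  out ∅∪∅=∅
  n3('a'): parent n0 fail=0; on 'a' 0 → fail=0;  out ∅∪∅=∅
  n2('bb'): parent n1 fail=0; on 'b' 0 → fail=1;  out {0}∪∅={0}
  n4('ac'): parent n3 fail=0; on 'c' 0 → fail=0;  out {1}∪∅={1}

Scan:
[0] read 'a'  n0⇒n3
[1] read 'a'  n3⇒n3 ·f
[2] read 'c'  n3⇒n4  → match P1@[1:2]
[3] read 'b'  n4⇒n1 ·f
[4] read 'c'  n1⇒n0 ·f
[5] read 'b'  n0⇒n1
[6] read 'c'  n1⇒n0 ·f
[7] read 'c'  n0⇒n0
[8] read 'c'  n0⇒n0
[9] read 'a'  n0⇒n3
[10] read 'c'  n3⇒n4  → match P1@[9:10]
[11] read 'a'  n4⇒n3 ·f
[12] read 'c'  n3⇒n4  → match P1@[11:12]
[13] read 'b'  n4⇒n1 ·f
[14] read 'b'  n1⇒n2  → match P0@[13:14]
[15] read 'c'  n2⇒n0 ·f
[16] read 'a'  n0⇒n3
[17] read 'b'  n3⇒n1 ·f
[18] read 'a'  n1⇒n3 ·f
[19] read 'c'  n3⇒n4  → match P1@[18:19]
[20] read 'b'  n4⇒n1 ·f
[21] read 'b'  n1⇒n2  → match P0@[20:21]
[22] read 'a'  n2⇒n3 ·f
[23] read 'a'  n3⇒n3 ·f
[24] read 'a'  n3⇒n3 ·f
[25] read 'c'  n3⇒n4  → match P1@[24:25]
[26] read 'a'  n4⇒n3 ·f
[27] read 'c'  n3⇒n4  → match P1@[26:27]
[28] read 'a'  n4⇒n3 ·f
[29] read 'a'  n3⇒n3 ·f
[30] read 'a'  n3⇒n3 ·f
[31] read 'a'  n3⇒n3 ·f
[32] read 'a'  n3⇒n3 ·f
[33] read 'c'  n3⇒n4  → match P1@[32:33]
[34] read 'a'  n4⇒n3 ·f
[35] read 'c'  n3⇒n4  → match P1@[34:35]
[36] read 'a'  n4⇒n3 ·f
[37] read 'c'  n3⇒n4  → match P1@[36:37]
[38] read 'b'  n4⇒n1 ·f
[39] read 'b'  n1⇒n2  → match P0@[38:39]
[40] read 'c'  n2⇒n0 ·f
[41] read 'c'  n0⇒n0
[42] read 'c'  n0⇒n0
[43] read 'b'  n0⇒n1
[44] read 'b'  n1⇒n2  → match P0@[43:44]
[45] read 'c'  n2⇒n0 ·f
[46] read 'b'  n0⇒n1
[47] read 'a'  n1⇒n3 ·f
[48] read 'c'  n3⇒n4  → match P1@[47:48]
[49] read 'b'  n4⇒n1 ·f
[50] read 'a'  n1⇒n3 ·f
[51] read 'c'  n3⇒n4  → match P1@[50:51]
[52] read 'c'  n4⇒n0 ·f
[53] read 'b'  n0⇒n1
[54] read 'b'  n1⇒n2  → match P0@[53:54]
[55] read 'c'  n2⇒n0 ·f
[56] read 'b'  n0⇒n1
[57] read 'a'  n1⇒n3 ·f
[58] read 'a'  n3⇒n3 ·f
[59] read 'a'  n3⇒n3 ·f
[60] read 'b'  n3⇒n1 ·f
[61] read 'b'  n1⇒n2  → match P0@[60:61]
[62] read 'b'  n2⇒n2 ·f  → match P0@[61:62]
[63] read 'a'  n2⇒n3 ·f
[64] read 'a'  n3⇒n3 ·f
[65] read 'c'  n3⇒n4  → match P1@[64:65]
[66] read 'c'  n4⇒n0 ·f
[67] read 'c'  n0⇒n0
[68] read 'b'  n0⇒n1
[69] read 'b'  n1⇒n2  → match P0@[68:69]
[70] read 'c'  n2⇒n0 ·f
[71] read 'b'  n0⇒n1
[72] read 'a'  n1⇒n3 ·f
[73] read 'c'  n3⇒n4  → match P1@[72:73]
[74] read 'b'  n4⇒n1 ·f
[75] read 'b'  n1⇒n2  → match P0@[74:75]
[76] read 'b'  n2⇒n2 ·f  → match P0@[75:76]

Result: [[2,1],[10,1],[12,1],[14,0],[19,1],[21,0],[25,1],[27,1],[33,1],[35,1],[37,1],[39,0],[44,0],[48,1],[51,1],[54,0],[61,0],[62,0],[65,1],[69,0],[73,1],[75,0],[76,0]]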